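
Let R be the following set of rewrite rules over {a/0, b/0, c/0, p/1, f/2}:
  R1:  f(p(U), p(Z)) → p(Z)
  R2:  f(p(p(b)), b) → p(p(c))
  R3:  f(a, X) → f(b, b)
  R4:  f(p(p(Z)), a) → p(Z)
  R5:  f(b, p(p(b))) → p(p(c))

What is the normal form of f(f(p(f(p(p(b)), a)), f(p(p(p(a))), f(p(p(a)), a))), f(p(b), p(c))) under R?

p(c)

1. f(f(p(f(p(p(b)), a)), f(p(p(p(a))), f(p(p(a)), a))), f(p(b), p(c)))  →  f(f(p(p(b)), f(p(p(p(a))), f(p(p(a)), a))), f(p(b), p(c)))   [R4 at 1.1.1]
2. f(f(p(p(b)), f(p(p(p(a))), f(p(p(a)), a))), f(p(b), p(c)))  →  f(f(p(p(b)), f(p(p(p(a))), p(a))), f(p(b), p(c)))   [R4 at 1.2.2]
3. f(f(p(p(b)), f(p(p(p(a))), p(a))), f(p(b), p(c)))  →  f(f(p(p(b)), p(a)), f(p(b), p(c)))   [R1 at 1.2]
4. f(f(p(p(b)), p(a)), f(p(b), p(c)))  →  f(p(a), f(p(b), p(c)))   [R1 at 1]
5. f(p(a), f(p(b), p(c)))  →  f(p(a), p(c))   [R1 at 2]
6. f(p(a), p(c))  →  p(c)   [R1 at ε]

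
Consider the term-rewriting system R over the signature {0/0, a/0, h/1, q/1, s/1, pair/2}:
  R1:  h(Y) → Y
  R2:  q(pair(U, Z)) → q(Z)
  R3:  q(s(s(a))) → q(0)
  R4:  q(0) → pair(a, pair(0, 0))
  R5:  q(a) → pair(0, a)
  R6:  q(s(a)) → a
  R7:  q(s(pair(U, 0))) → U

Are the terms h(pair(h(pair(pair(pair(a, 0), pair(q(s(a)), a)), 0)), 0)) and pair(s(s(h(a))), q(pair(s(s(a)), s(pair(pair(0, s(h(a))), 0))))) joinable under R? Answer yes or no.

Reduce t₁ = h(pair(h(pair(pair(pair(a, 0), pair(q(s(a)), a)), 0)), 0)):
1. h(pair(h(pair(pair(pair(a, 0), pair(q(s(a)), a)), 0)), 0))  →  pair(h(pair(pair(pair(a, 0), pair(q(s(a)), a)), 0)), 0)   [R1 at ε]
2. pair(h(pair(pair(pair(a, 0), pair(q(s(a)), a)), 0)), 0)  →  pair(pair(pair(pair(a, 0), pair(q(s(a)), a)), 0), 0)   [R1 at 1]
3. pair(pair(pair(pair(a, 0), pair(q(s(a)), a)), 0), 0)  →  pair(pair(pair(pair(a, 0), pair(a, a)), 0), 0)   [R6 at 1.1.2.1]

Reduce t₂ = pair(s(s(h(a))), q(pair(s(s(a)), s(pair(pair(0, s(h(a))), 0))))):
1. pair(s(s(h(a))), q(pair(s(s(a)), s(pair(pair(0, s(h(a))), 0)))))  →  pair(s(s(a)), q(pair(s(s(a)), s(pair(pair(0, s(h(a))), 0)))))   [R1 at 1.1.1]
2. pair(s(s(a)), q(pair(s(s(a)), s(pair(pair(0, s(h(a))), 0)))))  →  pair(s(s(a)), q(s(pair(pair(0, s(h(a))), 0))))   [R2 at 2]
3. pair(s(s(a)), q(s(pair(pair(0, s(h(a))), 0))))  →  pair(s(s(a)), pair(0, s(h(a))))   [R7 at 2]
4. pair(s(s(a)), pair(0, s(h(a))))  →  pair(s(s(a)), pair(0, s(a)))   [R1 at 2.2.1]

no — NF(t₁) = pair(pair(pair(pair(a, 0), pair(a, a)), 0), 0), NF(t₂) = pair(s(s(a)), pair(0, s(a)))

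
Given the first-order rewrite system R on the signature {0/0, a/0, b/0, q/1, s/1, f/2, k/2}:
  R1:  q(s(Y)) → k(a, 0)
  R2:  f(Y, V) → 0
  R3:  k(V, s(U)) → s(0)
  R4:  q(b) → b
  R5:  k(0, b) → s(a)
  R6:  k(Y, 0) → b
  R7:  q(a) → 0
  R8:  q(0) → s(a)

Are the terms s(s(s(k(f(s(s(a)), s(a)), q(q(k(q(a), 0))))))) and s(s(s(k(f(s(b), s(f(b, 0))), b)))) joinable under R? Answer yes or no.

Reduce t₁ = s(s(s(k(f(s(s(a)), s(a)), q(q(k(q(a), 0))))))):
1. s(s(s(k(f(s(s(a)), s(a)), q(q(k(q(a), 0)))))))  →  s(s(s(k(0, q(q(k(q(a), 0)))))))   [R2 at 1.1.1.1]
2. s(s(s(k(0, q(q(k(q(a), 0)))))))  →  s(s(s(k(0, q(q(b))))))   [R6 at 1.1.1.2.1.1]
3. s(s(s(k(0, q(q(b))))))  →  s(s(s(k(0, q(b)))))   [R4 at 1.1.1.2.1]
4. s(s(s(k(0, q(b)))))  →  s(s(s(k(0, b))))   [R4 at 1.1.1.2]
5. s(s(s(k(0, b))))  →  s(s(s(s(a))))   [R5 at 1.1.1]

Reduce t₂ = s(s(s(k(f(s(b), s(f(b, 0))), b)))):
1. s(s(s(k(f(s(b), s(f(b, 0))), b))))  →  s(s(s(k(0, b))))   [R2 at 1.1.1.1]
2. s(s(s(k(0, b))))  →  s(s(s(s(a))))   [R5 at 1.1.1]

yes — NF(t₁) = s(s(s(s(a)))), NF(t₂) = s(s(s(s(a))))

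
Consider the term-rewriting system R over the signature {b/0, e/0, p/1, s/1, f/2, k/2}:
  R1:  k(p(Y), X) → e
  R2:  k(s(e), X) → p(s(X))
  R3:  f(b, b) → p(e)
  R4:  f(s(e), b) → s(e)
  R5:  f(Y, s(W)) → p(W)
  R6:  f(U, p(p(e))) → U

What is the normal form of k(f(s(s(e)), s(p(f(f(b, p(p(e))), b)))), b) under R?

1. k(f(s(s(e)), s(p(f(f(b, p(p(e))), b)))), b)  →  k(p(p(f(f(b, p(p(e))), b))), b)   [R5 at 1]
2. k(p(p(f(f(b, p(p(e))), b))), b)  →  e   [R1 at ε]

e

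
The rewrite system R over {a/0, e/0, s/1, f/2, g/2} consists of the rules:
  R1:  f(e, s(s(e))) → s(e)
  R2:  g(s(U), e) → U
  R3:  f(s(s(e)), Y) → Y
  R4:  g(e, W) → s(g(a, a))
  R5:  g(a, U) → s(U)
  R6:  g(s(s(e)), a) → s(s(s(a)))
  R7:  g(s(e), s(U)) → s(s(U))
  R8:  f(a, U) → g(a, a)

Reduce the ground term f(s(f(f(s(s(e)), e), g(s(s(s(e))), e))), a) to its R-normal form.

a

1. f(s(f(f(s(s(e)), e), g(s(s(s(e))), e))), a)  →  f(s(f(e, g(s(s(s(e))), e))), a)   [R3 at 1.1.1]
2. f(s(f(e, g(s(s(s(e))), e))), a)  →  f(s(f(e, s(s(e)))), a)   [R2 at 1.1.2]
3. f(s(f(e, s(s(e)))), a)  →  f(s(s(e)), a)   [R1 at 1.1]
4. f(s(s(e)), a)  →  a   [R3 at ε]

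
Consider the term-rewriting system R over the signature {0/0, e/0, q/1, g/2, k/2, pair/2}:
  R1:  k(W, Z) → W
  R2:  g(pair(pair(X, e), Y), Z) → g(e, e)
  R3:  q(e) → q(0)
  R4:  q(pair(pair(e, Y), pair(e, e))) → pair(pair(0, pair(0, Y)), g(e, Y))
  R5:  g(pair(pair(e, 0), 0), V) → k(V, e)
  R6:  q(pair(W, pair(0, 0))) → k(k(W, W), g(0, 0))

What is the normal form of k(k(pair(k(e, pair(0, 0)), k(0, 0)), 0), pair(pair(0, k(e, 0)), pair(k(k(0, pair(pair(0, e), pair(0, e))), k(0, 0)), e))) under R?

1. k(k(pair(k(e, pair(0, 0)), k(0, 0)), 0), pair(pair(0, k(e, 0)), pair(k(k(0, pair(pair(0, e), pair(0, e))), k(0, 0)), e)))  →  k(pair(k(e, pair(0, 0)), k(0, 0)), 0)   [R1 at ε]
2. k(pair(k(e, pair(0, 0)), k(0, 0)), 0)  →  pair(k(e, pair(0, 0)), k(0, 0))   [R1 at ε]
3. pair(k(e, pair(0, 0)), k(0, 0))  →  pair(e, k(0, 0))   [R1 at 1]
4. pair(e, k(0, 0))  →  pair(e, 0)   [R1 at 2]

pair(e, 0)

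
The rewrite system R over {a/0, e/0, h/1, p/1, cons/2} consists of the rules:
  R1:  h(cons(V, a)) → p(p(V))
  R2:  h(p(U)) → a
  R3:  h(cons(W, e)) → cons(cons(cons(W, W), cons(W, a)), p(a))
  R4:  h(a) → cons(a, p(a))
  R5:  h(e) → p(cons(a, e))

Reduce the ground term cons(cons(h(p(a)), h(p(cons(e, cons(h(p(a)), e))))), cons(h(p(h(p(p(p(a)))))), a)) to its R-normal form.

cons(cons(a, a), cons(a, a))

1. cons(cons(h(p(a)), h(p(cons(e, cons(h(p(a)), e))))), cons(h(p(h(p(p(p(a)))))), a))  →  cons(cons(a, h(p(cons(e, cons(h(p(a)), e))))), cons(h(p(h(p(p(p(a)))))), a))   [R2 at 1.1]
2. cons(cons(a, h(p(cons(e, cons(h(p(a)), e))))), cons(h(p(h(p(p(p(a)))))), a))  →  cons(cons(a, a), cons(h(p(h(p(p(p(a)))))), a))   [R2 at 1.2]
3. cons(cons(a, a), cons(h(p(h(p(p(p(a)))))), a))  →  cons(cons(a, a), cons(a, a))   [R2 at 2.1]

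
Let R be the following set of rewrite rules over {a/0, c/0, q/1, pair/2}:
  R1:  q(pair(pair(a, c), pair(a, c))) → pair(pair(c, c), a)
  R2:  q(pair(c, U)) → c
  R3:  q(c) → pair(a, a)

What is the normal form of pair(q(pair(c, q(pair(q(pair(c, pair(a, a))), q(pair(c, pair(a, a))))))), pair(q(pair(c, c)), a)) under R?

1. pair(q(pair(c, q(pair(q(pair(c, pair(a, a))), q(pair(c, pair(a, a))))))), pair(q(pair(c, c)), a))  →  pair(c, pair(q(pair(c, c)), a))   [R2 at 1]
2. pair(c, pair(q(pair(c, c)), a))  →  pair(c, pair(c, a))   [R2 at 2.1]

pair(c, pair(c, a))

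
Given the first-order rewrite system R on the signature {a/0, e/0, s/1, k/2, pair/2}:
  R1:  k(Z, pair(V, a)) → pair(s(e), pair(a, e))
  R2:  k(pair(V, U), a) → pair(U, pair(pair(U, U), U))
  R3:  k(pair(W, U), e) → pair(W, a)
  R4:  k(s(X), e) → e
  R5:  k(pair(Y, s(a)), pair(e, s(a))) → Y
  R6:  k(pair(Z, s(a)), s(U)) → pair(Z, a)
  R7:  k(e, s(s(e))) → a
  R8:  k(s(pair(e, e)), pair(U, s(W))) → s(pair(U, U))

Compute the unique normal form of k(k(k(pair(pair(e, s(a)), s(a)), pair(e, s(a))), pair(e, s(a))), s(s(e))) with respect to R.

a

1. k(k(k(pair(pair(e, s(a)), s(a)), pair(e, s(a))), pair(e, s(a))), s(s(e)))  →  k(k(pair(e, s(a)), pair(e, s(a))), s(s(e)))   [R5 at 1.1]
2. k(k(pair(e, s(a)), pair(e, s(a))), s(s(e)))  →  k(e, s(s(e)))   [R5 at 1]
3. k(e, s(s(e)))  →  a   [R7 at ε]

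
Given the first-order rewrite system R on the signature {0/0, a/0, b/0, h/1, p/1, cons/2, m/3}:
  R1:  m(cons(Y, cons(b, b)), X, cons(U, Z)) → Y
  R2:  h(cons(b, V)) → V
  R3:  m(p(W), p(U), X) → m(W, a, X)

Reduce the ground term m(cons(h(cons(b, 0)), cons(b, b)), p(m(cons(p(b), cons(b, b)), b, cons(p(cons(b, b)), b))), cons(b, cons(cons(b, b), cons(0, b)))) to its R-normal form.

1. m(cons(h(cons(b, 0)), cons(b, b)), p(m(cons(p(b), cons(b, b)), b, cons(p(cons(b, b)), b))), cons(b, cons(cons(b, b), cons(0, b))))  →  h(cons(b, 0))   [R1 at ε]
2. h(cons(b, 0))  →  0   [R2 at ε]

0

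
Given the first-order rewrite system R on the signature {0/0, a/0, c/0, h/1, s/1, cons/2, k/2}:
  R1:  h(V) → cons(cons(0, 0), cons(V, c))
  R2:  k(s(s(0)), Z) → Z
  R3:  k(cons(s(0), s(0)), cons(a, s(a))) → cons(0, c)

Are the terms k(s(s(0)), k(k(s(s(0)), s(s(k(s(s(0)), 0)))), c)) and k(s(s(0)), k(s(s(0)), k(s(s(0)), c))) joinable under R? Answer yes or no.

Reduce t₁ = k(s(s(0)), k(k(s(s(0)), s(s(k(s(s(0)), 0)))), c)):
1. k(s(s(0)), k(k(s(s(0)), s(s(k(s(s(0)), 0)))), c))  →  k(k(s(s(0)), s(s(k(s(s(0)), 0)))), c)   [R2 at ε]
2. k(k(s(s(0)), s(s(k(s(s(0)), 0)))), c)  →  k(s(s(k(s(s(0)), 0))), c)   [R2 at 1]
3. k(s(s(k(s(s(0)), 0))), c)  →  k(s(s(0)), c)   [R2 at 1.1.1]
4. k(s(s(0)), c)  →  c   [R2 at ε]

Reduce t₂ = k(s(s(0)), k(s(s(0)), k(s(s(0)), c))):
1. k(s(s(0)), k(s(s(0)), k(s(s(0)), c)))  →  k(s(s(0)), k(s(s(0)), c))   [R2 at ε]
2. k(s(s(0)), k(s(s(0)), c))  →  k(s(s(0)), c)   [R2 at ε]
3. k(s(s(0)), c)  →  c   [R2 at ε]

yes — NF(t₁) = c, NF(t₂) = c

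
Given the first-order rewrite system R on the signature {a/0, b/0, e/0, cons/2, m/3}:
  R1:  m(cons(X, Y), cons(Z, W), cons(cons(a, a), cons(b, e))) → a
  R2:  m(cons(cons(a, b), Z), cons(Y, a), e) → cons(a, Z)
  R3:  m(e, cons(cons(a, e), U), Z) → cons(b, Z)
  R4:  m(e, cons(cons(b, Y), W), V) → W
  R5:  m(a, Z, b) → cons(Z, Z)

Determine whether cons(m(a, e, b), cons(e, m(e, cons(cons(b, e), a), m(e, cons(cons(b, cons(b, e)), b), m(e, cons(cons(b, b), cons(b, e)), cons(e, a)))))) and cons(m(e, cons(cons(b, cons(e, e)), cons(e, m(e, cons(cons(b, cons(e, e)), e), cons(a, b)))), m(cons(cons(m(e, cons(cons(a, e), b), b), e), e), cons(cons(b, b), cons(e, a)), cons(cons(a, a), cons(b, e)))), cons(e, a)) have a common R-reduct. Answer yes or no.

Reduce t₁ = cons(m(a, e, b), cons(e, m(e, cons(cons(b, e), a), m(e, cons(cons(b, cons(b, e)), b), m(e, cons(cons(b, b), cons(b, e)), cons(e, a)))))):
1. cons(m(a, e, b), cons(e, m(e, cons(cons(b, e), a), m(e, cons(cons(b, cons(b, e)), b), m(e, cons(cons(b, b), cons(b, e)), cons(e, a))))))  →  cons(cons(e, e), cons(e, m(e, cons(cons(b, e), a), m(e, cons(cons(b, cons(b, e)), b), m(e, cons(cons(b, b), cons(b, e)), cons(e, a))))))   [R5 at 1]
2. cons(cons(e, e), cons(e, m(e, cons(cons(b, e), a), m(e, cons(cons(b, cons(b, e)), b), m(e, cons(cons(b, b), cons(b, e)), cons(e, a))))))  →  cons(cons(e, e), cons(e, a))   [R4 at 2.2]

Reduce t₂ = cons(m(e, cons(cons(b, cons(e, e)), cons(e, m(e, cons(cons(b, cons(e, e)), e), cons(a, b)))), m(cons(cons(m(e, cons(cons(a, e), b), b), e), e), cons(cons(b, b), cons(e, a)), cons(cons(a, a), cons(b, e)))), cons(e, a)):
1. cons(m(e, cons(cons(b, cons(e, e)), cons(e, m(e, cons(cons(b, cons(e, e)), e), cons(a, b)))), m(cons(cons(m(e, cons(cons(a, e), b), b), e), e), cons(cons(b, b), cons(e, a)), cons(cons(a, a), cons(b, e)))), cons(e, a))  →  cons(cons(e, m(e, cons(cons(b, cons(e, e)), e), cons(a, b))), cons(e, a))   [R4 at 1]
2. cons(cons(e, m(e, cons(cons(b, cons(e, e)), e), cons(a, b))), cons(e, a))  →  cons(cons(e, e), cons(e, a))   [R4 at 1.2]

yes — NF(t₁) = cons(cons(e, e), cons(e, a)), NF(t₂) = cons(cons(e, e), cons(e, a))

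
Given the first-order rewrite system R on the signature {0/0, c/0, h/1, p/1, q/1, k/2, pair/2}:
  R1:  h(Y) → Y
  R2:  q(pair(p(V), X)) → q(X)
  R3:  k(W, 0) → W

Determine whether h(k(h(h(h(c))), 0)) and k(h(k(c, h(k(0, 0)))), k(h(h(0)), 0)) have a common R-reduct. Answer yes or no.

Reduce t₁ = h(k(h(h(h(c))), 0)):
1. h(k(h(h(h(c))), 0))  →  k(h(h(h(c))), 0)   [R1 at ε]
2. k(h(h(h(c))), 0)  →  h(h(h(c)))   [R3 at ε]
3. h(h(h(c)))  →  h(h(c))   [R1 at ε]
4. h(h(c))  →  h(c)   [R1 at ε]
5. h(c)  →  c   [R1 at ε]

Reduce t₂ = k(h(k(c, h(k(0, 0)))), k(h(h(0)), 0)):
1. k(h(k(c, h(k(0, 0)))), k(h(h(0)), 0))  →  k(k(c, h(k(0, 0))), k(h(h(0)), 0))   [R1 at 1]
2. k(k(c, h(k(0, 0))), k(h(h(0)), 0))  →  k(k(c, k(0, 0)), k(h(h(0)), 0))   [R1 at 1.2]
3. k(k(c, k(0, 0)), k(h(h(0)), 0))  →  k(k(c, 0), k(h(h(0)), 0))   [R3 at 1.2]
4. k(k(c, 0), k(h(h(0)), 0))  →  k(c, k(h(h(0)), 0))   [R3 at 1]
5. k(c, k(h(h(0)), 0))  →  k(c, h(h(0)))   [R3 at 2]
6. k(c, h(h(0)))  →  k(c, h(0))   [R1 at 2]
7. k(c, h(0))  →  k(c, 0)   [R1 at 2]
8. k(c, 0)  →  c   [R3 at ε]

yes — NF(t₁) = c, NF(t₂) = c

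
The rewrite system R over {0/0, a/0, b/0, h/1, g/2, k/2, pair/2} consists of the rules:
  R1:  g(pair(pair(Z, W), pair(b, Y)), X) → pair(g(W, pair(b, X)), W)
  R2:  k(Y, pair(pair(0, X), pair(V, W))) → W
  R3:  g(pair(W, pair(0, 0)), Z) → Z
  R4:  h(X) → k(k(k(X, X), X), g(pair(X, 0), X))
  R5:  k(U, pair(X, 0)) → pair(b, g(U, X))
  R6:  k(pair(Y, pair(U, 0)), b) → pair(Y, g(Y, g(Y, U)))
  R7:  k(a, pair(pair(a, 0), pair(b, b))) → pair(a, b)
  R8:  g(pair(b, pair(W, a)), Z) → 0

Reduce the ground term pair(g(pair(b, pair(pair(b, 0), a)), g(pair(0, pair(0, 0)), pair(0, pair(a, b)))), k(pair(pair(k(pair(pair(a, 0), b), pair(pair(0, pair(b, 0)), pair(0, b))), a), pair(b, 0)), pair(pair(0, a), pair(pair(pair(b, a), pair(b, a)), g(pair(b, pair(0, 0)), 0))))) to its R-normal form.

1. pair(g(pair(b, pair(pair(b, 0), a)), g(pair(0, pair(0, 0)), pair(0, pair(a, b)))), k(pair(pair(k(pair(pair(a, 0), b), pair(pair(0, pair(b, 0)), pair(0, b))), a), pair(b, 0)), pair(pair(0, a), pair(pair(pair(b, a), pair(b, a)), g(pair(b, pair(0, 0)), 0)))))  →  pair(0, k(pair(pair(k(pair(pair(a, 0), b), pair(pair(0, pair(b, 0)), pair(0, b))), a), pair(b, 0)), pair(pair(0, a), pair(pair(pair(b, a), pair(b, a)), g(pair(b, pair(0, 0)), 0)))))   [R8 at 1]
2. pair(0, k(pair(pair(k(pair(pair(a, 0), b), pair(pair(0, pair(b, 0)), pair(0, b))), a), pair(b, 0)), pair(pair(0, a), pair(pair(pair(b, a), pair(b, a)), g(pair(b, pair(0, 0)), 0)))))  →  pair(0, g(pair(b, pair(0, 0)), 0))   [R2 at 2]
3. pair(0, g(pair(b, pair(0, 0)), 0))  →  pair(0, 0)   [R3 at 2]

pair(0, 0)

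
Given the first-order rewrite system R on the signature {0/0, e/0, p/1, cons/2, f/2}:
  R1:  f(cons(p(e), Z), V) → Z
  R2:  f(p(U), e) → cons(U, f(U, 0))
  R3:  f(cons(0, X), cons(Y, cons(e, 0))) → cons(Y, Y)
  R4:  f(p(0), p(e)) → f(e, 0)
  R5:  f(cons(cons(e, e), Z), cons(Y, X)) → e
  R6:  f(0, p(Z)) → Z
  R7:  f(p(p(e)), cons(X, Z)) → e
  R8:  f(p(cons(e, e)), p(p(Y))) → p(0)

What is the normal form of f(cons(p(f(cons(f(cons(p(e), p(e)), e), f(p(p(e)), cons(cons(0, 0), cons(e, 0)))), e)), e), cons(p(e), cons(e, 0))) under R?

e

1. f(cons(p(f(cons(f(cons(p(e), p(e)), e), f(p(p(e)), cons(cons(0, 0), cons(e, 0)))), e)), e), cons(p(e), cons(e, 0)))  →  f(cons(p(f(cons(p(e), f(p(p(e)), cons(cons(0, 0), cons(e, 0)))), e)), e), cons(p(e), cons(e, 0)))   [R1 at 1.1.1.1.1]
2. f(cons(p(f(cons(p(e), f(p(p(e)), cons(cons(0, 0), cons(e, 0)))), e)), e), cons(p(e), cons(e, 0)))  →  f(cons(p(f(p(p(e)), cons(cons(0, 0), cons(e, 0)))), e), cons(p(e), cons(e, 0)))   [R1 at 1.1.1]
3. f(cons(p(f(p(p(e)), cons(cons(0, 0), cons(e, 0)))), e), cons(p(e), cons(e, 0)))  →  f(cons(p(e), e), cons(p(e), cons(e, 0)))   [R7 at 1.1.1]
4. f(cons(p(e), e), cons(p(e), cons(e, 0)))  →  e   [R1 at ε]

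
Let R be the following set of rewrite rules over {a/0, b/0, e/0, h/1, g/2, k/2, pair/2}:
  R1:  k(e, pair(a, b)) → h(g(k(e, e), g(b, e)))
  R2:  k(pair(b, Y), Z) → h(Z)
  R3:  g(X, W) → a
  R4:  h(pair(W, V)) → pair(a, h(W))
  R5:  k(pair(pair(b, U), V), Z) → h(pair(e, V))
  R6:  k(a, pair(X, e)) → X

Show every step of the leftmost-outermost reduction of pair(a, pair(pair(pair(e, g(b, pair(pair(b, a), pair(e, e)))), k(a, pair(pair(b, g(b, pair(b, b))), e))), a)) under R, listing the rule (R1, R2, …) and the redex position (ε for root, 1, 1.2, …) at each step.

pair(a, pair(pair(pair(e, a), pair(b, a)), a))

1. pair(a, pair(pair(pair(e, g(b, pair(pair(b, a), pair(e, e)))), k(a, pair(pair(b, g(b, pair(b, b))), e))), a))  →  pair(a, pair(pair(pair(e, a), k(a, pair(pair(b, g(b, pair(b, b))), e))), a))   [R3 at 2.1.1.2]
2. pair(a, pair(pair(pair(e, a), k(a, pair(pair(b, g(b, pair(b, b))), e))), a))  →  pair(a, pair(pair(pair(e, a), pair(b, g(b, pair(b, b)))), a))   [R6 at 2.1.2]
3. pair(a, pair(pair(pair(e, a), pair(b, g(b, pair(b, b)))), a))  →  pair(a, pair(pair(pair(e, a), pair(b, a)), a))   [R3 at 2.1.2.2]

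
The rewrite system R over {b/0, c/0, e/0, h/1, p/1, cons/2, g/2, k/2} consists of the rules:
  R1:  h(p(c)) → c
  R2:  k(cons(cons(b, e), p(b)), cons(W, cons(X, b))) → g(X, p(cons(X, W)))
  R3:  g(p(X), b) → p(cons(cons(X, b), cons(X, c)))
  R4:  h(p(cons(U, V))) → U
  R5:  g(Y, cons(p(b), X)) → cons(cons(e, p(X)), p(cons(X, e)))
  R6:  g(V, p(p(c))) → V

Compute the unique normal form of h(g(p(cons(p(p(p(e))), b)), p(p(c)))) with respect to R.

1. h(g(p(cons(p(p(p(e))), b)), p(p(c))))  →  h(p(cons(p(p(p(e))), b)))   [R6 at 1]
2. h(p(cons(p(p(p(e))), b)))  →  p(p(p(e)))   [R4 at ε]

p(p(p(e)))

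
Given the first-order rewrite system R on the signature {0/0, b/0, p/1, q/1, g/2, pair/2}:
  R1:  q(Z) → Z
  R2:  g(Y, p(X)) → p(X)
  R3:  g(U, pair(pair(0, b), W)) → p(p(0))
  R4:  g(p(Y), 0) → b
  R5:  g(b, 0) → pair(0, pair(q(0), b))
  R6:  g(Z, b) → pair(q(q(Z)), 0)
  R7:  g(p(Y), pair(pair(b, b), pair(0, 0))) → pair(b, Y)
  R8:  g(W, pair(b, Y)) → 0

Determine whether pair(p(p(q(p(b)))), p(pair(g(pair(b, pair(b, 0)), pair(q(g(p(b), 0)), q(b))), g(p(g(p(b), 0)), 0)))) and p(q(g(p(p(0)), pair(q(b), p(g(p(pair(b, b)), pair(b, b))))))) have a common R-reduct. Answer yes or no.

no — NF(t₁) = pair(p(p(p(b))), p(pair(0, b))), NF(t₂) = p(0)

Reduce t₁ = pair(p(p(q(p(b)))), p(pair(g(pair(b, pair(b, 0)), pair(q(g(p(b), 0)), q(b))), g(p(g(p(b), 0)), 0)))):
1. pair(p(p(q(p(b)))), p(pair(g(pair(b, pair(b, 0)), pair(q(g(p(b), 0)), q(b))), g(p(g(p(b), 0)), 0))))  →  pair(p(p(p(b))), p(pair(g(pair(b, pair(b, 0)), pair(q(g(p(b), 0)), q(b))), g(p(g(p(b), 0)), 0))))   [R1 at 1.1.1]
2. pair(p(p(p(b))), p(pair(g(pair(b, pair(b, 0)), pair(q(g(p(b), 0)), q(b))), g(p(g(p(b), 0)), 0))))  →  pair(p(p(p(b))), p(pair(g(pair(b, pair(b, 0)), pair(g(p(b), 0), q(b))), g(p(g(p(b), 0)), 0))))   [R1 at 2.1.1.2.1]
3. pair(p(p(p(b))), p(pair(g(pair(b, pair(b, 0)), pair(g(p(b), 0), q(b))), g(p(g(p(b), 0)), 0))))  →  pair(p(p(p(b))), p(pair(g(pair(b, pair(b, 0)), pair(b, q(b))), g(p(g(p(b), 0)), 0))))   [R4 at 2.1.1.2.1]
4. pair(p(p(p(b))), p(pair(g(pair(b, pair(b, 0)), pair(b, q(b))), g(p(g(p(b), 0)), 0))))  →  pair(p(p(p(b))), p(pair(0, g(p(g(p(b), 0)), 0))))   [R8 at 2.1.1]
5. pair(p(p(p(b))), p(pair(0, g(p(g(p(b), 0)), 0))))  →  pair(p(p(p(b))), p(pair(0, b)))   [R4 at 2.1.2]

Reduce t₂ = p(q(g(p(p(0)), pair(q(b), p(g(p(pair(b, b)), pair(b, b))))))):
1. p(q(g(p(p(0)), pair(q(b), p(g(p(pair(b, b)), pair(b, b)))))))  →  p(g(p(p(0)), pair(q(b), p(g(p(pair(b, b)), pair(b, b))))))   [R1 at 1]
2. p(g(p(p(0)), pair(q(b), p(g(p(pair(b, b)), pair(b, b))))))  →  p(g(p(p(0)), pair(b, p(g(p(pair(b, b)), pair(b, b))))))   [R1 at 1.2.1]
3. p(g(p(p(0)), pair(b, p(g(p(pair(b, b)), pair(b, b))))))  →  p(0)   [R8 at 1]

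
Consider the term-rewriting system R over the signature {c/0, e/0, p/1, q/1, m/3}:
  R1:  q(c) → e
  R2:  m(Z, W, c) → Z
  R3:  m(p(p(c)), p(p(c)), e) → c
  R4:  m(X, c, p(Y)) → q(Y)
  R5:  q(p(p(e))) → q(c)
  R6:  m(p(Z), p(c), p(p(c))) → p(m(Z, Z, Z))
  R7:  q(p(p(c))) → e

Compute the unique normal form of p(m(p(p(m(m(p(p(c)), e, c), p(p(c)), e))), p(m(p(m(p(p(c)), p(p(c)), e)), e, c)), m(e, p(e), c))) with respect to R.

1. p(m(p(p(m(m(p(p(c)), e, c), p(p(c)), e))), p(m(p(m(p(p(c)), p(p(c)), e)), e, c)), m(e, p(e), c)))  →  p(m(p(p(m(p(p(c)), p(p(c)), e))), p(m(p(m(p(p(c)), p(p(c)), e)), e, c)), m(e, p(e), c)))   [R2 at 1.1.1.1.1]
2. p(m(p(p(m(p(p(c)), p(p(c)), e))), p(m(p(m(p(p(c)), p(p(c)), e)), e, c)), m(e, p(e), c)))  →  p(m(p(p(c)), p(m(p(m(p(p(c)), p(p(c)), e)), e, c)), m(e, p(e), c)))   [R3 at 1.1.1.1]
3. p(m(p(p(c)), p(m(p(m(p(p(c)), p(p(c)), e)), e, c)), m(e, p(e), c)))  →  p(m(p(p(c)), p(p(m(p(p(c)), p(p(c)), e))), m(e, p(e), c)))   [R2 at 1.2.1]
4. p(m(p(p(c)), p(p(m(p(p(c)), p(p(c)), e))), m(e, p(e), c)))  →  p(m(p(p(c)), p(p(c)), m(e, p(e), c)))   [R3 at 1.2.1.1]
5. p(m(p(p(c)), p(p(c)), m(e, p(e), c)))  →  p(m(p(p(c)), p(p(c)), e))   [R2 at 1.3]
6. p(m(p(p(c)), p(p(c)), e))  →  p(c)   [R3 at 1]

p(c)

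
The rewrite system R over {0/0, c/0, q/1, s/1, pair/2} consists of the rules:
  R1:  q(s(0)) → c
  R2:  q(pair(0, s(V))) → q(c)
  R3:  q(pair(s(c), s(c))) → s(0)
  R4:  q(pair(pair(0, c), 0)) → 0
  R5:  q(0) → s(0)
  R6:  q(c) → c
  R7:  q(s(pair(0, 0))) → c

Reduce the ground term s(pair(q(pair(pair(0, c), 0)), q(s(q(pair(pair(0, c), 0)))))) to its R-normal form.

1. s(pair(q(pair(pair(0, c), 0)), q(s(q(pair(pair(0, c), 0))))))  →  s(pair(0, q(s(q(pair(pair(0, c), 0))))))   [R4 at 1.1]
2. s(pair(0, q(s(q(pair(pair(0, c), 0))))))  →  s(pair(0, q(s(0))))   [R4 at 1.2.1.1]
3. s(pair(0, q(s(0))))  →  s(pair(0, c))   [R1 at 1.2]

s(pair(0, c))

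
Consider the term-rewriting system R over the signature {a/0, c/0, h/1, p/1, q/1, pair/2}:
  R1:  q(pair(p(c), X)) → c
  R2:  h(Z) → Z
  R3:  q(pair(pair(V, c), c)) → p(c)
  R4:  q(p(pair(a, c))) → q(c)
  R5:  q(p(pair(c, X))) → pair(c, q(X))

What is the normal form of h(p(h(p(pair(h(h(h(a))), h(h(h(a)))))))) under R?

p(p(pair(a, a)))

1. h(p(h(p(pair(h(h(h(a))), h(h(h(a))))))))  →  p(h(p(pair(h(h(h(a))), h(h(h(a)))))))   [R2 at ε]
2. p(h(p(pair(h(h(h(a))), h(h(h(a)))))))  →  p(p(pair(h(h(h(a))), h(h(h(a))))))   [R2 at 1]
3. p(p(pair(h(h(h(a))), h(h(h(a))))))  →  p(p(pair(h(h(a)), h(h(h(a))))))   [R2 at 1.1.1]
4. p(p(pair(h(h(a)), h(h(h(a))))))  →  p(p(pair(h(a), h(h(h(a))))))   [R2 at 1.1.1]
5. p(p(pair(h(a), h(h(h(a))))))  →  p(p(pair(a, h(h(h(a))))))   [R2 at 1.1.1]
6. p(p(pair(a, h(h(h(a))))))  →  p(p(pair(a, h(h(a)))))   [R2 at 1.1.2]
7. p(p(pair(a, h(h(a)))))  →  p(p(pair(a, h(a))))   [R2 at 1.1.2]
8. p(p(pair(a, h(a))))  →  p(p(pair(a, a)))   [R2 at 1.1.2]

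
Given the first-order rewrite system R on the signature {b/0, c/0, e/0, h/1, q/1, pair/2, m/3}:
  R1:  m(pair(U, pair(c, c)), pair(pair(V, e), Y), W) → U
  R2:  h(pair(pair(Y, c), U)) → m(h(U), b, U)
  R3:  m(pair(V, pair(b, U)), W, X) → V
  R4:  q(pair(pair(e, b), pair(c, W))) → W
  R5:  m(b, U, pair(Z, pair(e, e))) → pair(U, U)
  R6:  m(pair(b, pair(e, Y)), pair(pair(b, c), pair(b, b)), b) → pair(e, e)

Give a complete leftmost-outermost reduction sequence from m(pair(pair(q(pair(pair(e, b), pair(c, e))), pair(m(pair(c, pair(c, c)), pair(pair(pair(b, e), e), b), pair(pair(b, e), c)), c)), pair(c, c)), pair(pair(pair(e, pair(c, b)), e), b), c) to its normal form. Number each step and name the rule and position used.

1. m(pair(pair(q(pair(pair(e, b), pair(c, e))), pair(m(pair(c, pair(c, c)), pair(pair(pair(b, e), e), b), pair(pair(b, e), c)), c)), pair(c, c)), pair(pair(pair(e, pair(c, b)), e), b), c)  →  pair(q(pair(pair(e, b), pair(c, e))), pair(m(pair(c, pair(c, c)), pair(pair(pair(b, e), e), b), pair(pair(b, e), c)), c))   [R1 at ε]
2. pair(q(pair(pair(e, b), pair(c, e))), pair(m(pair(c, pair(c, c)), pair(pair(pair(b, e), e), b), pair(pair(b, e), c)), c))  →  pair(e, pair(m(pair(c, pair(c, c)), pair(pair(pair(b, e), e), b), pair(pair(b, e), c)), c))   [R4 at 1]
3. pair(e, pair(m(pair(c, pair(c, c)), pair(pair(pair(b, e), e), b), pair(pair(b, e), c)), c))  →  pair(e, pair(c, c))   [R1 at 2.1]

pair(e, pair(c, c))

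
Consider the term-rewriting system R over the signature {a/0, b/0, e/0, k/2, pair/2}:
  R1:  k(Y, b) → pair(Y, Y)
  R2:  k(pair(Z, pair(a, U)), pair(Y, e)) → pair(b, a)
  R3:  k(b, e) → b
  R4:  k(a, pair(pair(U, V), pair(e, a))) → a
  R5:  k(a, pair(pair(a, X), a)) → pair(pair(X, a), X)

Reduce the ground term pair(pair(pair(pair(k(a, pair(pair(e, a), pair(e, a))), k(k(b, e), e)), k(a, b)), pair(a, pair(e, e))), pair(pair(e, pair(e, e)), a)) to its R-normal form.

pair(pair(pair(pair(a, b), pair(a, a)), pair(a, pair(e, e))), pair(pair(e, pair(e, e)), a))

1. pair(pair(pair(pair(k(a, pair(pair(e, a), pair(e, a))), k(k(b, e), e)), k(a, b)), pair(a, pair(e, e))), pair(pair(e, pair(e, e)), a))  →  pair(pair(pair(pair(a, k(k(b, e), e)), k(a, b)), pair(a, pair(e, e))), pair(pair(e, pair(e, e)), a))   [R4 at 1.1.1.1]
2. pair(pair(pair(pair(a, k(k(b, e), e)), k(a, b)), pair(a, pair(e, e))), pair(pair(e, pair(e, e)), a))  →  pair(pair(pair(pair(a, k(b, e)), k(a, b)), pair(a, pair(e, e))), pair(pair(e, pair(e, e)), a))   [R3 at 1.1.1.2.1]
3. pair(pair(pair(pair(a, k(b, e)), k(a, b)), pair(a, pair(e, e))), pair(pair(e, pair(e, e)), a))  →  pair(pair(pair(pair(a, b), k(a, b)), pair(a, pair(e, e))), pair(pair(e, pair(e, e)), a))   [R3 at 1.1.1.2]
4. pair(pair(pair(pair(a, b), k(a, b)), pair(a, pair(e, e))), pair(pair(e, pair(e, e)), a))  →  pair(pair(pair(pair(a, b), pair(a, a)), pair(a, pair(e, e))), pair(pair(e, pair(e, e)), a))   [R1 at 1.1.2]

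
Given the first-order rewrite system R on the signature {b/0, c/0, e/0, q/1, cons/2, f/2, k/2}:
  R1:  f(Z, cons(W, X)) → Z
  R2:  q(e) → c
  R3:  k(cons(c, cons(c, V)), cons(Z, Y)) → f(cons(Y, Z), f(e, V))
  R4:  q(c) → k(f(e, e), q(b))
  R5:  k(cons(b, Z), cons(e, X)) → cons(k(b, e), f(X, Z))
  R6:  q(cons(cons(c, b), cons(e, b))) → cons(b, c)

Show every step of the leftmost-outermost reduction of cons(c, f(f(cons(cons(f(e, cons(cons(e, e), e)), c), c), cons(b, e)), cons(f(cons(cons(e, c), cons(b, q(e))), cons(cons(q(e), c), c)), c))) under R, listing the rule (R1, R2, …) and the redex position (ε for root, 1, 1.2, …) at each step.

cons(c, cons(cons(e, c), c))

1. cons(c, f(f(cons(cons(f(e, cons(cons(e, e), e)), c), c), cons(b, e)), cons(f(cons(cons(e, c), cons(b, q(e))), cons(cons(q(e), c), c)), c)))  →  cons(c, f(cons(cons(f(e, cons(cons(e, e), e)), c), c), cons(b, e)))   [R1 at 2]
2. cons(c, f(cons(cons(f(e, cons(cons(e, e), e)), c), c), cons(b, e)))  →  cons(c, cons(cons(f(e, cons(cons(e, e), e)), c), c))   [R1 at 2]
3. cons(c, cons(cons(f(e, cons(cons(e, e), e)), c), c))  →  cons(c, cons(cons(e, c), c))   [R1 at 2.1.1]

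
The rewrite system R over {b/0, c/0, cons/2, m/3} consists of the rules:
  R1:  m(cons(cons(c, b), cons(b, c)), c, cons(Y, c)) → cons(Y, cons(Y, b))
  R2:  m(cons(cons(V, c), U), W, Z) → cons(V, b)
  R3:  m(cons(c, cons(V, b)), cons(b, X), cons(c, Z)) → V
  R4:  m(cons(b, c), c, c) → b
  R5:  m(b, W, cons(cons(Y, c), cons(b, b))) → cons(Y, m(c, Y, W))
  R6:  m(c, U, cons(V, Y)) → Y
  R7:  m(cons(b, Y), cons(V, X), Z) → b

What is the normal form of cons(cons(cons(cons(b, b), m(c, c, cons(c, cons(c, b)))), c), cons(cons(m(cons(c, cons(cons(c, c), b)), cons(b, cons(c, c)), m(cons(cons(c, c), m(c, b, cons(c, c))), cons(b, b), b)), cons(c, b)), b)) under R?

cons(cons(cons(cons(b, b), cons(c, b)), c), cons(cons(cons(c, c), cons(c, b)), b))

1. cons(cons(cons(cons(b, b), m(c, c, cons(c, cons(c, b)))), c), cons(cons(m(cons(c, cons(cons(c, c), b)), cons(b, cons(c, c)), m(cons(cons(c, c), m(c, b, cons(c, c))), cons(b, b), b)), cons(c, b)), b))  →  cons(cons(cons(cons(b, b), cons(c, b)), c), cons(cons(m(cons(c, cons(cons(c, c), b)), cons(b, cons(c, c)), m(cons(cons(c, c), m(c, b, cons(c, c))), cons(b, b), b)), cons(c, b)), b))   [R6 at 1.1.2]
2. cons(cons(cons(cons(b, b), cons(c, b)), c), cons(cons(m(cons(c, cons(cons(c, c), b)), cons(b, cons(c, c)), m(cons(cons(c, c), m(c, b, cons(c, c))), cons(b, b), b)), cons(c, b)), b))  →  cons(cons(cons(cons(b, b), cons(c, b)), c), cons(cons(m(cons(c, cons(cons(c, c), b)), cons(b, cons(c, c)), cons(c, b)), cons(c, b)), b))   [R2 at 2.1.1.3]
3. cons(cons(cons(cons(b, b), cons(c, b)), c), cons(cons(m(cons(c, cons(cons(c, c), b)), cons(b, cons(c, c)), cons(c, b)), cons(c, b)), b))  →  cons(cons(cons(cons(b, b), cons(c, b)), c), cons(cons(cons(c, c), cons(c, b)), b))   [R3 at 2.1.1]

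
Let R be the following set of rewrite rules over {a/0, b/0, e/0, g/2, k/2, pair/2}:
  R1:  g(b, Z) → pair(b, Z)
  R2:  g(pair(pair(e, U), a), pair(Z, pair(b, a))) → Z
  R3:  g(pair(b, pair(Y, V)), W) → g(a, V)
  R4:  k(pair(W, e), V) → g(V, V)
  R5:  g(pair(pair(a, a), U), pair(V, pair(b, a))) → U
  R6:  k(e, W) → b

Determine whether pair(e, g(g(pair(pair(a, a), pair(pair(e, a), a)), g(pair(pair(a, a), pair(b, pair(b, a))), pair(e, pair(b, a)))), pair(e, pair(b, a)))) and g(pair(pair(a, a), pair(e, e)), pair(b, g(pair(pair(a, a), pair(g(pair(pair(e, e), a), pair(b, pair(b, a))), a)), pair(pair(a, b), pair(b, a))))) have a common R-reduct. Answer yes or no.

Reduce t₁ = pair(e, g(g(pair(pair(a, a), pair(pair(e, a), a)), g(pair(pair(a, a), pair(b, pair(b, a))), pair(e, pair(b, a)))), pair(e, pair(b, a)))):
1. pair(e, g(g(pair(pair(a, a), pair(pair(e, a), a)), g(pair(pair(a, a), pair(b, pair(b, a))), pair(e, pair(b, a)))), pair(e, pair(b, a))))  →  pair(e, g(g(pair(pair(a, a), pair(pair(e, a), a)), pair(b, pair(b, a))), pair(e, pair(b, a))))   [R5 at 2.1.2]
2. pair(e, g(g(pair(pair(a, a), pair(pair(e, a), a)), pair(b, pair(b, a))), pair(e, pair(b, a))))  →  pair(e, g(pair(pair(e, a), a), pair(e, pair(b, a))))   [R5 at 2.1]
3. pair(e, g(pair(pair(e, a), a), pair(e, pair(b, a))))  →  pair(e, e)   [R2 at 2]

Reduce t₂ = g(pair(pair(a, a), pair(e, e)), pair(b, g(pair(pair(a, a), pair(g(pair(pair(e, e), a), pair(b, pair(b, a))), a)), pair(pair(a, b), pair(b, a))))):
1. g(pair(pair(a, a), pair(e, e)), pair(b, g(pair(pair(a, a), pair(g(pair(pair(e, e), a), pair(b, pair(b, a))), a)), pair(pair(a, b), pair(b, a)))))  →  g(pair(pair(a, a), pair(e, e)), pair(b, pair(g(pair(pair(e, e), a), pair(b, pair(b, a))), a)))   [R5 at 2.2]
2. g(pair(pair(a, a), pair(e, e)), pair(b, pair(g(pair(pair(e, e), a), pair(b, pair(b, a))), a)))  →  g(pair(pair(a, a), pair(e, e)), pair(b, pair(b, a)))   [R2 at 2.2.1]
3. g(pair(pair(a, a), pair(e, e)), pair(b, pair(b, a)))  →  pair(e, e)   [R5 at ε]

yes — NF(t₁) = pair(e, e), NF(t₂) = pair(e, e)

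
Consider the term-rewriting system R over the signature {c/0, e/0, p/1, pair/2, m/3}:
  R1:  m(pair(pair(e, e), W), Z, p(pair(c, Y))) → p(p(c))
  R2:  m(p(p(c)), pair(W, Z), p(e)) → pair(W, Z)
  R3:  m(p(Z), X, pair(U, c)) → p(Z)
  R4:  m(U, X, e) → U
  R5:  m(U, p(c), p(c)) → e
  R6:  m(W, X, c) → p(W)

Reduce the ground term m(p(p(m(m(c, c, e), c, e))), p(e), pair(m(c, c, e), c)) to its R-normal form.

1. m(p(p(m(m(c, c, e), c, e))), p(e), pair(m(c, c, e), c))  →  p(p(m(m(c, c, e), c, e)))   [R3 at ε]
2. p(p(m(m(c, c, e), c, e)))  →  p(p(m(c, c, e)))   [R4 at 1.1]
3. p(p(m(c, c, e)))  →  p(p(c))   [R4 at 1.1]

p(p(c))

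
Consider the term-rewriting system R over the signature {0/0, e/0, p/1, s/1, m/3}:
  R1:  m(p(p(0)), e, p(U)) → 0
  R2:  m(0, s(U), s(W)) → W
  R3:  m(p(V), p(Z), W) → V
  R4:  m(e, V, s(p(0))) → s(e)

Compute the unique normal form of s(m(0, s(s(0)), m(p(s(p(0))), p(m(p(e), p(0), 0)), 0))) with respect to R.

1. s(m(0, s(s(0)), m(p(s(p(0))), p(m(p(e), p(0), 0)), 0)))  →  s(m(0, s(s(0)), s(p(0))))   [R3 at 1.3]
2. s(m(0, s(s(0)), s(p(0))))  →  s(p(0))   [R2 at 1]

s(p(0))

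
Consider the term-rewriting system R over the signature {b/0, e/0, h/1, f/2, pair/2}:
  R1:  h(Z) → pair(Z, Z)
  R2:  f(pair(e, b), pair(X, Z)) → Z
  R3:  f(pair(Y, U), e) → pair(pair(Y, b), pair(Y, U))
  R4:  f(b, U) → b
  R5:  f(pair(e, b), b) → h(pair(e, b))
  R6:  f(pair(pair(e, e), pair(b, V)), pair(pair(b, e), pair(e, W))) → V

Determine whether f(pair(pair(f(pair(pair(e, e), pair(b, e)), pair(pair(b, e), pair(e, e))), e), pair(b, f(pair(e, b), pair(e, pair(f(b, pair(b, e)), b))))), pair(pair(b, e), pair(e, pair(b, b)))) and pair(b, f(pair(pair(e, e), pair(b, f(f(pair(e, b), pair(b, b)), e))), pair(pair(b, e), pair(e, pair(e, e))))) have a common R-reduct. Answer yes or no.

yes — NF(t₁) = pair(b, b), NF(t₂) = pair(b, b)

Reduce t₁ = f(pair(pair(f(pair(pair(e, e), pair(b, e)), pair(pair(b, e), pair(e, e))), e), pair(b, f(pair(e, b), pair(e, pair(f(b, pair(b, e)), b))))), pair(pair(b, e), pair(e, pair(b, b)))):
1. f(pair(pair(f(pair(pair(e, e), pair(b, e)), pair(pair(b, e), pair(e, e))), e), pair(b, f(pair(e, b), pair(e, pair(f(b, pair(b, e)), b))))), pair(pair(b, e), pair(e, pair(b, b))))  →  f(pair(pair(e, e), pair(b, f(pair(e, b), pair(e, pair(f(b, pair(b, e)), b))))), pair(pair(b, e), pair(e, pair(b, b))))   [R6 at 1.1.1]
2. f(pair(pair(e, e), pair(b, f(pair(e, b), pair(e, pair(f(b, pair(b, e)), b))))), pair(pair(b, e), pair(e, pair(b, b))))  →  f(pair(e, b), pair(e, pair(f(b, pair(b, e)), b)))   [R6 at ε]
3. f(pair(e, b), pair(e, pair(f(b, pair(b, e)), b)))  →  pair(f(b, pair(b, e)), b)   [R2 at ε]
4. pair(f(b, pair(b, e)), b)  →  pair(b, b)   [R4 at 1]

Reduce t₂ = pair(b, f(pair(pair(e, e), pair(b, f(f(pair(e, b), pair(b, b)), e))), pair(pair(b, e), pair(e, pair(e, e))))):
1. pair(b, f(pair(pair(e, e), pair(b, f(f(pair(e, b), pair(b, b)), e))), pair(pair(b, e), pair(e, pair(e, e)))))  →  pair(b, f(f(pair(e, b), pair(b, b)), e))   [R6 at 2]
2. pair(b, f(f(pair(e, b), pair(b, b)), e))  →  pair(b, f(b, e))   [R2 at 2.1]
3. pair(b, f(b, e))  →  pair(b, b)   [R4 at 2]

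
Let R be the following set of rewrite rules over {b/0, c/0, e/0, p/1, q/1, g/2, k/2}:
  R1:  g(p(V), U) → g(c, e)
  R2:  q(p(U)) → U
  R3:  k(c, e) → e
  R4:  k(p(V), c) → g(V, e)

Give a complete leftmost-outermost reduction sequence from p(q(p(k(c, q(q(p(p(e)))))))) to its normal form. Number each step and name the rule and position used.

1. p(q(p(k(c, q(q(p(p(e))))))))  →  p(k(c, q(q(p(p(e))))))   [R2 at 1]
2. p(k(c, q(q(p(p(e))))))  →  p(k(c, q(p(e))))   [R2 at 1.2.1]
3. p(k(c, q(p(e))))  →  p(k(c, e))   [R2 at 1.2]
4. p(k(c, e))  →  p(e)   [R3 at 1]

p(e)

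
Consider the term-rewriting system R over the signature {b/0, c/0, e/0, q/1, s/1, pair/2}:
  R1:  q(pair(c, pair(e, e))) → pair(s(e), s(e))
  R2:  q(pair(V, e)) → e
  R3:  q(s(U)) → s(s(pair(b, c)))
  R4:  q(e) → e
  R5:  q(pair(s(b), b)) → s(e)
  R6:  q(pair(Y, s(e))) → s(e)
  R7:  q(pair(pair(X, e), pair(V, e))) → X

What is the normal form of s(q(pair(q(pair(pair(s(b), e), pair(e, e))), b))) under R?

s(s(e))

1. s(q(pair(q(pair(pair(s(b), e), pair(e, e))), b)))  →  s(q(pair(s(b), b)))   [R7 at 1.1.1]
2. s(q(pair(s(b), b)))  →  s(s(e))   [R5 at 1]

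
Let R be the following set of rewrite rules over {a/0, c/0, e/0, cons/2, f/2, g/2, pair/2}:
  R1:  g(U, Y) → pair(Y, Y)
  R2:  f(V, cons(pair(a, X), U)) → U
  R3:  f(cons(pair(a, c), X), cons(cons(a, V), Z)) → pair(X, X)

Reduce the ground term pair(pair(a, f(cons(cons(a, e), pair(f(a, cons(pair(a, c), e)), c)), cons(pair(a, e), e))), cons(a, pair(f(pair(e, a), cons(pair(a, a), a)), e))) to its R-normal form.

1. pair(pair(a, f(cons(cons(a, e), pair(f(a, cons(pair(a, c), e)), c)), cons(pair(a, e), e))), cons(a, pair(f(pair(e, a), cons(pair(a, a), a)), e)))  →  pair(pair(a, e), cons(a, pair(f(pair(e, a), cons(pair(a, a), a)), e)))   [R2 at 1.2]
2. pair(pair(a, e), cons(a, pair(f(pair(e, a), cons(pair(a, a), a)), e)))  →  pair(pair(a, e), cons(a, pair(a, e)))   [R2 at 2.2.1]

pair(pair(a, e), cons(a, pair(a, e)))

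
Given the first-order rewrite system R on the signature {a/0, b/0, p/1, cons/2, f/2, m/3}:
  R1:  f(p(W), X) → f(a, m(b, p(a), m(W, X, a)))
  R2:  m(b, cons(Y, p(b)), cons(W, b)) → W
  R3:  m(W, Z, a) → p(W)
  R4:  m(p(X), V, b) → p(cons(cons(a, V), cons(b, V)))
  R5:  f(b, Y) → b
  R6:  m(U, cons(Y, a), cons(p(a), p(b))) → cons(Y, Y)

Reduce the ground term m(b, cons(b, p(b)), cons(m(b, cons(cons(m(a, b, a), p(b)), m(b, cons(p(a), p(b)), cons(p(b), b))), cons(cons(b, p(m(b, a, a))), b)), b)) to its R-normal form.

1. m(b, cons(b, p(b)), cons(m(b, cons(cons(m(a, b, a), p(b)), m(b, cons(p(a), p(b)), cons(p(b), b))), cons(cons(b, p(m(b, a, a))), b)), b))  →  m(b, cons(cons(m(a, b, a), p(b)), m(b, cons(p(a), p(b)), cons(p(b), b))), cons(cons(b, p(m(b, a, a))), b))   [R2 at ε]
2. m(b, cons(cons(m(a, b, a), p(b)), m(b, cons(p(a), p(b)), cons(p(b), b))), cons(cons(b, p(m(b, a, a))), b))  →  m(b, cons(cons(p(a), p(b)), m(b, cons(p(a), p(b)), cons(p(b), b))), cons(cons(b, p(m(b, a, a))), b))   [R3 at 2.1.1]
3. m(b, cons(cons(p(a), p(b)), m(b, cons(p(a), p(b)), cons(p(b), b))), cons(cons(b, p(m(b, a, a))), b))  →  m(b, cons(cons(p(a), p(b)), p(b)), cons(cons(b, p(m(b, a, a))), b))   [R2 at 2.2]
4. m(b, cons(cons(p(a), p(b)), p(b)), cons(cons(b, p(m(b, a, a))), b))  →  cons(b, p(m(b, a, a)))   [R2 at ε]
5. cons(b, p(m(b, a, a)))  →  cons(b, p(p(b)))   [R3 at 2.1]

cons(b, p(p(b)))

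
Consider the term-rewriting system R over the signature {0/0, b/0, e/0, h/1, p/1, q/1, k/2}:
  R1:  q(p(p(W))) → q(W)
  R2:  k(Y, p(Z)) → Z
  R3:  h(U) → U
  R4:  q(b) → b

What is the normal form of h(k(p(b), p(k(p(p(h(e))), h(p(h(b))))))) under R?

b

1. h(k(p(b), p(k(p(p(h(e))), h(p(h(b)))))))  →  k(p(b), p(k(p(p(h(e))), h(p(h(b))))))   [R3 at ε]
2. k(p(b), p(k(p(p(h(e))), h(p(h(b))))))  →  k(p(p(h(e))), h(p(h(b))))   [R2 at ε]
3. k(p(p(h(e))), h(p(h(b))))  →  k(p(p(e)), h(p(h(b))))   [R3 at 1.1.1]
4. k(p(p(e)), h(p(h(b))))  →  k(p(p(e)), p(h(b)))   [R3 at 2]
5. k(p(p(e)), p(h(b)))  →  h(b)   [R2 at ε]
6. h(b)  →  b   [R3 at ε]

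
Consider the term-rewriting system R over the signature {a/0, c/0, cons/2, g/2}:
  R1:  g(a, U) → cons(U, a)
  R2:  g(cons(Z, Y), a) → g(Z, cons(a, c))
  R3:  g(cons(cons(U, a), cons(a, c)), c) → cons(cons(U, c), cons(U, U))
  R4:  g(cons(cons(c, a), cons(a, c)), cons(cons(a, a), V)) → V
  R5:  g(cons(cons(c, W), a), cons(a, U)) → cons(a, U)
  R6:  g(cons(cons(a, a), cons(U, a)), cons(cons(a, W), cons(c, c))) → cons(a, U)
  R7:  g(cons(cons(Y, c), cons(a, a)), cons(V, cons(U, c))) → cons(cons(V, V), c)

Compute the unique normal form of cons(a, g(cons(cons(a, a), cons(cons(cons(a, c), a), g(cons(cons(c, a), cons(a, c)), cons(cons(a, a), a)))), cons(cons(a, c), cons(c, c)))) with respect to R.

cons(a, cons(a, cons(cons(a, c), a)))

1. cons(a, g(cons(cons(a, a), cons(cons(cons(a, c), a), g(cons(cons(c, a), cons(a, c)), cons(cons(a, a), a)))), cons(cons(a, c), cons(c, c))))  →  cons(a, g(cons(cons(a, a), cons(cons(cons(a, c), a), a)), cons(cons(a, c), cons(c, c))))   [R4 at 2.1.2.2]
2. cons(a, g(cons(cons(a, a), cons(cons(cons(a, c), a), a)), cons(cons(a, c), cons(c, c))))  →  cons(a, cons(a, cons(cons(a, c), a)))   [R6 at 2]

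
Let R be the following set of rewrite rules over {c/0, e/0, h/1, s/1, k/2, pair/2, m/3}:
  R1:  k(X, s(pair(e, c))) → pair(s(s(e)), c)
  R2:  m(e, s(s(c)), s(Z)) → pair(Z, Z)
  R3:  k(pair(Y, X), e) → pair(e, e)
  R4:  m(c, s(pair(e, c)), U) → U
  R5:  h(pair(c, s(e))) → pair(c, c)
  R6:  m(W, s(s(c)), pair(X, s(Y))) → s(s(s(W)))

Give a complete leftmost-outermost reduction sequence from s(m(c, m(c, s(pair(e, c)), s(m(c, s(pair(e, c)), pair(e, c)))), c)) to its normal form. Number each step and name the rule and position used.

1. s(m(c, m(c, s(pair(e, c)), s(m(c, s(pair(e, c)), pair(e, c)))), c))  →  s(m(c, s(m(c, s(pair(e, c)), pair(e, c))), c))   [R4 at 1.2]
2. s(m(c, s(m(c, s(pair(e, c)), pair(e, c))), c))  →  s(m(c, s(pair(e, c)), c))   [R4 at 1.2.1]
3. s(m(c, s(pair(e, c)), c))  →  s(c)   [R4 at 1]

s(c)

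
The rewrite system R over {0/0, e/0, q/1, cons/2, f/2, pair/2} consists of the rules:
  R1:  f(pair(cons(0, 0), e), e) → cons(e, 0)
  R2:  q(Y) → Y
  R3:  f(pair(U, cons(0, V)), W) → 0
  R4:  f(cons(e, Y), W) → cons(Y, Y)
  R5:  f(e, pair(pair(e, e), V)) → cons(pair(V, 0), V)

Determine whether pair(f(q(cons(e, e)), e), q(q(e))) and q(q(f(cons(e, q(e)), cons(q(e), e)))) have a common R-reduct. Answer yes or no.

no — NF(t₁) = pair(cons(e, e), e), NF(t₂) = cons(e, e)

Reduce t₁ = pair(f(q(cons(e, e)), e), q(q(e))):
1. pair(f(q(cons(e, e)), e), q(q(e)))  →  pair(f(cons(e, e), e), q(q(e)))   [R2 at 1.1]
2. pair(f(cons(e, e), e), q(q(e)))  →  pair(cons(e, e), q(q(e)))   [R4 at 1]
3. pair(cons(e, e), q(q(e)))  →  pair(cons(e, e), q(e))   [R2 at 2]
4. pair(cons(e, e), q(e))  →  pair(cons(e, e), e)   [R2 at 2]

Reduce t₂ = q(q(f(cons(e, q(e)), cons(q(e), e)))):
1. q(q(f(cons(e, q(e)), cons(q(e), e))))  →  q(f(cons(e, q(e)), cons(q(e), e)))   [R2 at ε]
2. q(f(cons(e, q(e)), cons(q(e), e)))  →  f(cons(e, q(e)), cons(q(e), e))   [R2 at ε]
3. f(cons(e, q(e)), cons(q(e), e))  →  cons(q(e), q(e))   [R4 at ε]
4. cons(q(e), q(e))  →  cons(e, q(e))   [R2 at 1]
5. cons(e, q(e))  →  cons(e, e)   [R2 at 2]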